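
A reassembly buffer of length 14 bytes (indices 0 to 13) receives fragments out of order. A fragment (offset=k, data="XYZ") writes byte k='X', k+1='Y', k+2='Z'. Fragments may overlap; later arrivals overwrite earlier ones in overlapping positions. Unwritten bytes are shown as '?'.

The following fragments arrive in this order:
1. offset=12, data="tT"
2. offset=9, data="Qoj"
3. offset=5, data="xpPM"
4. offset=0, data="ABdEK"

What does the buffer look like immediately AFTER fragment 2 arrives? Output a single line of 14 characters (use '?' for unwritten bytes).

Answer: ?????????QojtT

Derivation:
Fragment 1: offset=12 data="tT" -> buffer=????????????tT
Fragment 2: offset=9 data="Qoj" -> buffer=?????????QojtT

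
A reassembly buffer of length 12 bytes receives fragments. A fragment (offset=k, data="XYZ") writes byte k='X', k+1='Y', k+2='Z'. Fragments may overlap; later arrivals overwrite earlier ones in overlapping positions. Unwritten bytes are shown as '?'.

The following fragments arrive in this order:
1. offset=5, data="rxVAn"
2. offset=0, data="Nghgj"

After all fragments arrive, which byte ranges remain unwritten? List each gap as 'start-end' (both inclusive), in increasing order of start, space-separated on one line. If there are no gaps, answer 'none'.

Answer: 10-11

Derivation:
Fragment 1: offset=5 len=5
Fragment 2: offset=0 len=5
Gaps: 10-11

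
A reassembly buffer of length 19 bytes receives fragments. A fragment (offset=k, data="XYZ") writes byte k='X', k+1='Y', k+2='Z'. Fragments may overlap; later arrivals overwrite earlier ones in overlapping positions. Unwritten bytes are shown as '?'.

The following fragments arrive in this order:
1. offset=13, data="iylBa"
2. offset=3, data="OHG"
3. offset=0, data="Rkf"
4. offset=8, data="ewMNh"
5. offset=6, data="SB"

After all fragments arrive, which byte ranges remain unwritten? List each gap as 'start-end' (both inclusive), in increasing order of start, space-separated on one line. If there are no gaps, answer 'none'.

Fragment 1: offset=13 len=5
Fragment 2: offset=3 len=3
Fragment 3: offset=0 len=3
Fragment 4: offset=8 len=5
Fragment 5: offset=6 len=2
Gaps: 18-18

Answer: 18-18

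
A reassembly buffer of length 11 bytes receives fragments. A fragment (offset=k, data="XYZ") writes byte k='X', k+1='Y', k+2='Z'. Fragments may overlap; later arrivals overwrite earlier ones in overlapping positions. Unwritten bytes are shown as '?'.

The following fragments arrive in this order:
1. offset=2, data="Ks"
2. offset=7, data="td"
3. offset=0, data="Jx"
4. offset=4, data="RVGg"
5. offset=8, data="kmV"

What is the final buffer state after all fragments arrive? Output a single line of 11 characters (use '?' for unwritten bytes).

Answer: JxKsRVGgkmV

Derivation:
Fragment 1: offset=2 data="Ks" -> buffer=??Ks???????
Fragment 2: offset=7 data="td" -> buffer=??Ks???td??
Fragment 3: offset=0 data="Jx" -> buffer=JxKs???td??
Fragment 4: offset=4 data="RVGg" -> buffer=JxKsRVGgd??
Fragment 5: offset=8 data="kmV" -> buffer=JxKsRVGgkmV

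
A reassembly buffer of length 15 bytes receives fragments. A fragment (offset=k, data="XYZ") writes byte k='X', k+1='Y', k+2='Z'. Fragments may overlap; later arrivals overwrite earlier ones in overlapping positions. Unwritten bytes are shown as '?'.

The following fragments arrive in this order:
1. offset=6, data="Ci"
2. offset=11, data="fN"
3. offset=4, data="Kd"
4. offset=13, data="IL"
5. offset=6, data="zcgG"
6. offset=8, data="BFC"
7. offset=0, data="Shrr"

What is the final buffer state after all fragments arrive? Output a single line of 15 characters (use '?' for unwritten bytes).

Fragment 1: offset=6 data="Ci" -> buffer=??????Ci???????
Fragment 2: offset=11 data="fN" -> buffer=??????Ci???fN??
Fragment 3: offset=4 data="Kd" -> buffer=????KdCi???fN??
Fragment 4: offset=13 data="IL" -> buffer=????KdCi???fNIL
Fragment 5: offset=6 data="zcgG" -> buffer=????KdzcgG?fNIL
Fragment 6: offset=8 data="BFC" -> buffer=????KdzcBFCfNIL
Fragment 7: offset=0 data="Shrr" -> buffer=ShrrKdzcBFCfNIL

Answer: ShrrKdzcBFCfNIL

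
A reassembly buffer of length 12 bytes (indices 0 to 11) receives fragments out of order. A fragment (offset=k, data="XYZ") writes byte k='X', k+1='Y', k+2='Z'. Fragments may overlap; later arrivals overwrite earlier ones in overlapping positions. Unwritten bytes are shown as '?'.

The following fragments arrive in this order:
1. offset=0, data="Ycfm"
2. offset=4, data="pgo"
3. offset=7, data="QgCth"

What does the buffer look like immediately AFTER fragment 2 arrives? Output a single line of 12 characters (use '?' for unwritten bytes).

Fragment 1: offset=0 data="Ycfm" -> buffer=Ycfm????????
Fragment 2: offset=4 data="pgo" -> buffer=Ycfmpgo?????

Answer: Ycfmpgo?????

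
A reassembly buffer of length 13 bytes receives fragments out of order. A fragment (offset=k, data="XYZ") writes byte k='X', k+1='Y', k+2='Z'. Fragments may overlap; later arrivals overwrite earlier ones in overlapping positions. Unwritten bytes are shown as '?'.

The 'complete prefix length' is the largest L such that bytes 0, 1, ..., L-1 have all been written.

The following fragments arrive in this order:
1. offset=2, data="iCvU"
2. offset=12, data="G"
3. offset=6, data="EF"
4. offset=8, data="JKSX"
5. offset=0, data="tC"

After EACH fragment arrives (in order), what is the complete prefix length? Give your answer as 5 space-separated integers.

Answer: 0 0 0 0 13

Derivation:
Fragment 1: offset=2 data="iCvU" -> buffer=??iCvU??????? -> prefix_len=0
Fragment 2: offset=12 data="G" -> buffer=??iCvU??????G -> prefix_len=0
Fragment 3: offset=6 data="EF" -> buffer=??iCvUEF????G -> prefix_len=0
Fragment 4: offset=8 data="JKSX" -> buffer=??iCvUEFJKSXG -> prefix_len=0
Fragment 5: offset=0 data="tC" -> buffer=tCiCvUEFJKSXG -> prefix_len=13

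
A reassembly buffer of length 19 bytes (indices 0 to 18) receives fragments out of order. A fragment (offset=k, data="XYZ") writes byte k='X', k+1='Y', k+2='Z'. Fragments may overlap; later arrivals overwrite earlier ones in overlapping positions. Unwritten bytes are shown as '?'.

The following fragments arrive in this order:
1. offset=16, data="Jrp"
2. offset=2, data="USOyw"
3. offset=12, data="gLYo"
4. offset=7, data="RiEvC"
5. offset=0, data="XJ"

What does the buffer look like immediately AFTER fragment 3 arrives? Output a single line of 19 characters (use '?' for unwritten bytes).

Answer: ??USOyw?????gLYoJrp

Derivation:
Fragment 1: offset=16 data="Jrp" -> buffer=????????????????Jrp
Fragment 2: offset=2 data="USOyw" -> buffer=??USOyw?????????Jrp
Fragment 3: offset=12 data="gLYo" -> buffer=??USOyw?????gLYoJrp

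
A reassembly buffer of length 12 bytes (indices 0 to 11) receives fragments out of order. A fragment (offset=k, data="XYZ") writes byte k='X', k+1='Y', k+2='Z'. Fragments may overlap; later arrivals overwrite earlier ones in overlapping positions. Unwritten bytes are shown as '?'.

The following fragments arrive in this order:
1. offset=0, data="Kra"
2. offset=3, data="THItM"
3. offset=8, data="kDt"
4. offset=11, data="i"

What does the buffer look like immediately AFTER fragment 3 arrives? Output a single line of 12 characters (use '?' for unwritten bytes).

Answer: KraTHItMkDt?

Derivation:
Fragment 1: offset=0 data="Kra" -> buffer=Kra?????????
Fragment 2: offset=3 data="THItM" -> buffer=KraTHItM????
Fragment 3: offset=8 data="kDt" -> buffer=KraTHItMkDt?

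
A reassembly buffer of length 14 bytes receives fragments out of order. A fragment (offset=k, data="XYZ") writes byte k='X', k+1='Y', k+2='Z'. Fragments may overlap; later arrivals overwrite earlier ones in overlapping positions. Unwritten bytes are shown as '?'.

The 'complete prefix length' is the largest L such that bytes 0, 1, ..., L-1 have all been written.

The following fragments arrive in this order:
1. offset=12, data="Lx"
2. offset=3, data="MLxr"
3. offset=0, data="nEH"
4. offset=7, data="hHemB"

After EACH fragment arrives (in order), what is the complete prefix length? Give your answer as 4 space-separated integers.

Fragment 1: offset=12 data="Lx" -> buffer=????????????Lx -> prefix_len=0
Fragment 2: offset=3 data="MLxr" -> buffer=???MLxr?????Lx -> prefix_len=0
Fragment 3: offset=0 data="nEH" -> buffer=nEHMLxr?????Lx -> prefix_len=7
Fragment 4: offset=7 data="hHemB" -> buffer=nEHMLxrhHemBLx -> prefix_len=14

Answer: 0 0 7 14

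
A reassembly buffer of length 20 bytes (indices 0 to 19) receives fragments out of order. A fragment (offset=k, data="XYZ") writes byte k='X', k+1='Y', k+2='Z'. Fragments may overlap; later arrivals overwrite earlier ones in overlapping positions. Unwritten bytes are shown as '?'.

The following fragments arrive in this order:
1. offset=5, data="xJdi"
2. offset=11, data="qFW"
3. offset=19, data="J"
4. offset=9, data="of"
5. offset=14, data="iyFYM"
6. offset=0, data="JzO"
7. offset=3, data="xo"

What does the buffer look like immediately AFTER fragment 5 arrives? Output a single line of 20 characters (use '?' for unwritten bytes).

Fragment 1: offset=5 data="xJdi" -> buffer=?????xJdi???????????
Fragment 2: offset=11 data="qFW" -> buffer=?????xJdi??qFW??????
Fragment 3: offset=19 data="J" -> buffer=?????xJdi??qFW?????J
Fragment 4: offset=9 data="of" -> buffer=?????xJdiofqFW?????J
Fragment 5: offset=14 data="iyFYM" -> buffer=?????xJdiofqFWiyFYMJ

Answer: ?????xJdiofqFWiyFYMJ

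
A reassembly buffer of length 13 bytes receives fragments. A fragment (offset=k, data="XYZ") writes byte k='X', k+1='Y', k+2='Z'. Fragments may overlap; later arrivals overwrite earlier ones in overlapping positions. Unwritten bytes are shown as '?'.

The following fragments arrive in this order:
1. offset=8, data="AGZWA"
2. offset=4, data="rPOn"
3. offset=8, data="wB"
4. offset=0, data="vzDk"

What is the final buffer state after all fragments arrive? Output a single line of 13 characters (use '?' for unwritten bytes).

Fragment 1: offset=8 data="AGZWA" -> buffer=????????AGZWA
Fragment 2: offset=4 data="rPOn" -> buffer=????rPOnAGZWA
Fragment 3: offset=8 data="wB" -> buffer=????rPOnwBZWA
Fragment 4: offset=0 data="vzDk" -> buffer=vzDkrPOnwBZWA

Answer: vzDkrPOnwBZWA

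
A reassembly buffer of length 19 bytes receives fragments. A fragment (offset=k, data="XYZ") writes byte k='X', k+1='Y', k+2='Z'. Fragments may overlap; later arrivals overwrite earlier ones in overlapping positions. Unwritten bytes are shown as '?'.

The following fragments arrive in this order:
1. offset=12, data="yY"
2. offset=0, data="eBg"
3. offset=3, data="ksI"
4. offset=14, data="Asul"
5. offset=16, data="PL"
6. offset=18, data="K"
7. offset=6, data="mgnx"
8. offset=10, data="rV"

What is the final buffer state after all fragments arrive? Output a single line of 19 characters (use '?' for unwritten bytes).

Answer: eBgksImgnxrVyYAsPLK

Derivation:
Fragment 1: offset=12 data="yY" -> buffer=????????????yY?????
Fragment 2: offset=0 data="eBg" -> buffer=eBg?????????yY?????
Fragment 3: offset=3 data="ksI" -> buffer=eBgksI??????yY?????
Fragment 4: offset=14 data="Asul" -> buffer=eBgksI??????yYAsul?
Fragment 5: offset=16 data="PL" -> buffer=eBgksI??????yYAsPL?
Fragment 6: offset=18 data="K" -> buffer=eBgksI??????yYAsPLK
Fragment 7: offset=6 data="mgnx" -> buffer=eBgksImgnx??yYAsPLK
Fragment 8: offset=10 data="rV" -> buffer=eBgksImgnxrVyYAsPLK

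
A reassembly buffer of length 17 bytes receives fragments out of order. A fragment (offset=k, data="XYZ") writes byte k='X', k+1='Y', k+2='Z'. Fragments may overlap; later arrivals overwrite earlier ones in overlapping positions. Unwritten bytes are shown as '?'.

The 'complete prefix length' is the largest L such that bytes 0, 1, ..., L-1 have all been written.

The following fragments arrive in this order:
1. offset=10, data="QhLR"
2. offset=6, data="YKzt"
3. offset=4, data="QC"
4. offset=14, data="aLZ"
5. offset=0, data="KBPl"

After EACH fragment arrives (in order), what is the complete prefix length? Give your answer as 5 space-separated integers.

Answer: 0 0 0 0 17

Derivation:
Fragment 1: offset=10 data="QhLR" -> buffer=??????????QhLR??? -> prefix_len=0
Fragment 2: offset=6 data="YKzt" -> buffer=??????YKztQhLR??? -> prefix_len=0
Fragment 3: offset=4 data="QC" -> buffer=????QCYKztQhLR??? -> prefix_len=0
Fragment 4: offset=14 data="aLZ" -> buffer=????QCYKztQhLRaLZ -> prefix_len=0
Fragment 5: offset=0 data="KBPl" -> buffer=KBPlQCYKztQhLRaLZ -> prefix_len=17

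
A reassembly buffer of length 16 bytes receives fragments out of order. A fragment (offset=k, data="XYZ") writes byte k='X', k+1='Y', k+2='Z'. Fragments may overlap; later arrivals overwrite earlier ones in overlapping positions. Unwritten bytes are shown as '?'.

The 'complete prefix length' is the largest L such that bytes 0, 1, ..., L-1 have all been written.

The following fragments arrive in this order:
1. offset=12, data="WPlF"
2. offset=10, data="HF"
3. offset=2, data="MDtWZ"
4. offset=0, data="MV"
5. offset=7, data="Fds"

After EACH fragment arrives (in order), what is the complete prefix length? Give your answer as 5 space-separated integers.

Answer: 0 0 0 7 16

Derivation:
Fragment 1: offset=12 data="WPlF" -> buffer=????????????WPlF -> prefix_len=0
Fragment 2: offset=10 data="HF" -> buffer=??????????HFWPlF -> prefix_len=0
Fragment 3: offset=2 data="MDtWZ" -> buffer=??MDtWZ???HFWPlF -> prefix_len=0
Fragment 4: offset=0 data="MV" -> buffer=MVMDtWZ???HFWPlF -> prefix_len=7
Fragment 5: offset=7 data="Fds" -> buffer=MVMDtWZFdsHFWPlF -> prefix_len=16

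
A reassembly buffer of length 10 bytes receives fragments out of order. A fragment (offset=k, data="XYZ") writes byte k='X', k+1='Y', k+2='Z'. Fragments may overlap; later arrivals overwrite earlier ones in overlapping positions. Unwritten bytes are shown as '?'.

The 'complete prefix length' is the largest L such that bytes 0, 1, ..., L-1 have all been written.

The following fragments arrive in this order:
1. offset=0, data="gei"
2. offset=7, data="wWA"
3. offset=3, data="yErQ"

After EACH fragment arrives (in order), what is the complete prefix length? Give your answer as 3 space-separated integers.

Fragment 1: offset=0 data="gei" -> buffer=gei??????? -> prefix_len=3
Fragment 2: offset=7 data="wWA" -> buffer=gei????wWA -> prefix_len=3
Fragment 3: offset=3 data="yErQ" -> buffer=geiyErQwWA -> prefix_len=10

Answer: 3 3 10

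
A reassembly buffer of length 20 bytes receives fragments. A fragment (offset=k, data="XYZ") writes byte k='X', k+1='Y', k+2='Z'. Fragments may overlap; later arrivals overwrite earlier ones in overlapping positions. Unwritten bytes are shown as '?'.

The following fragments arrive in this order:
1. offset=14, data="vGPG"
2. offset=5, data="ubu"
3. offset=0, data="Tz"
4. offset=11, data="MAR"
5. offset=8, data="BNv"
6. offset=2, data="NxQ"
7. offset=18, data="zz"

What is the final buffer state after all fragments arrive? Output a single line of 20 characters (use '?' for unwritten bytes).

Fragment 1: offset=14 data="vGPG" -> buffer=??????????????vGPG??
Fragment 2: offset=5 data="ubu" -> buffer=?????ubu??????vGPG??
Fragment 3: offset=0 data="Tz" -> buffer=Tz???ubu??????vGPG??
Fragment 4: offset=11 data="MAR" -> buffer=Tz???ubu???MARvGPG??
Fragment 5: offset=8 data="BNv" -> buffer=Tz???ubuBNvMARvGPG??
Fragment 6: offset=2 data="NxQ" -> buffer=TzNxQubuBNvMARvGPG??
Fragment 7: offset=18 data="zz" -> buffer=TzNxQubuBNvMARvGPGzz

Answer: TzNxQubuBNvMARvGPGzz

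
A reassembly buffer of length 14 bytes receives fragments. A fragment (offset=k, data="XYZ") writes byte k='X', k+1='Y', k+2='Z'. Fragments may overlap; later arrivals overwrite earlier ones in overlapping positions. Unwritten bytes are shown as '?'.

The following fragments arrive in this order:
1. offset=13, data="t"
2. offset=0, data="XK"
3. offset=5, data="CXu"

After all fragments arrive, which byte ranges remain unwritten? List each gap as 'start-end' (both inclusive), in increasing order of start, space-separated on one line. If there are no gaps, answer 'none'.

Answer: 2-4 8-12

Derivation:
Fragment 1: offset=13 len=1
Fragment 2: offset=0 len=2
Fragment 3: offset=5 len=3
Gaps: 2-4 8-12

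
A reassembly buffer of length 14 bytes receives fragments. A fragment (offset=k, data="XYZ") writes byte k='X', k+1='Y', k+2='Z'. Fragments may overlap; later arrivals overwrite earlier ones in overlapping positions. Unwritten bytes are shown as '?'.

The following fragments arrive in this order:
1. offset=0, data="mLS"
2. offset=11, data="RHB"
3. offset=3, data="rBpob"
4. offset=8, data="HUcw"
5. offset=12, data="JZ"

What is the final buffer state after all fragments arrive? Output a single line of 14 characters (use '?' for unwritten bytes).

Fragment 1: offset=0 data="mLS" -> buffer=mLS???????????
Fragment 2: offset=11 data="RHB" -> buffer=mLS????????RHB
Fragment 3: offset=3 data="rBpob" -> buffer=mLSrBpob???RHB
Fragment 4: offset=8 data="HUcw" -> buffer=mLSrBpobHUcwHB
Fragment 5: offset=12 data="JZ" -> buffer=mLSrBpobHUcwJZ

Answer: mLSrBpobHUcwJZ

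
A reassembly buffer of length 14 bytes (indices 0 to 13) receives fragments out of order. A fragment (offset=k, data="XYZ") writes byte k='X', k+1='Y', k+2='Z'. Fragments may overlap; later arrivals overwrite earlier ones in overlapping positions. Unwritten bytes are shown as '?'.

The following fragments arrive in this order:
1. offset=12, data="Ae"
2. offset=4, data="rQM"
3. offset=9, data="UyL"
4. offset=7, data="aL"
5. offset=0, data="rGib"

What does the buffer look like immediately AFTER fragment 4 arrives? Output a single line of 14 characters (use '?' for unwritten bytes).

Answer: ????rQMaLUyLAe

Derivation:
Fragment 1: offset=12 data="Ae" -> buffer=????????????Ae
Fragment 2: offset=4 data="rQM" -> buffer=????rQM?????Ae
Fragment 3: offset=9 data="UyL" -> buffer=????rQM??UyLAe
Fragment 4: offset=7 data="aL" -> buffer=????rQMaLUyLAe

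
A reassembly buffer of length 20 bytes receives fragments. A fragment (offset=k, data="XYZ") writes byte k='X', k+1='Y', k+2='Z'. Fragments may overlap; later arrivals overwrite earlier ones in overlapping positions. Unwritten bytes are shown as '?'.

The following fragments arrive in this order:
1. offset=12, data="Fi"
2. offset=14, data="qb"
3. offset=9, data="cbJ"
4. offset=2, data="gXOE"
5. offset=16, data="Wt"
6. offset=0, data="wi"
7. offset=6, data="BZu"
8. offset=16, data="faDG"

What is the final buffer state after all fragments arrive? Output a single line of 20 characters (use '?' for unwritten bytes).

Answer: wigXOEBZucbJFiqbfaDG

Derivation:
Fragment 1: offset=12 data="Fi" -> buffer=????????????Fi??????
Fragment 2: offset=14 data="qb" -> buffer=????????????Fiqb????
Fragment 3: offset=9 data="cbJ" -> buffer=?????????cbJFiqb????
Fragment 4: offset=2 data="gXOE" -> buffer=??gXOE???cbJFiqb????
Fragment 5: offset=16 data="Wt" -> buffer=??gXOE???cbJFiqbWt??
Fragment 6: offset=0 data="wi" -> buffer=wigXOE???cbJFiqbWt??
Fragment 7: offset=6 data="BZu" -> buffer=wigXOEBZucbJFiqbWt??
Fragment 8: offset=16 data="faDG" -> buffer=wigXOEBZucbJFiqbfaDG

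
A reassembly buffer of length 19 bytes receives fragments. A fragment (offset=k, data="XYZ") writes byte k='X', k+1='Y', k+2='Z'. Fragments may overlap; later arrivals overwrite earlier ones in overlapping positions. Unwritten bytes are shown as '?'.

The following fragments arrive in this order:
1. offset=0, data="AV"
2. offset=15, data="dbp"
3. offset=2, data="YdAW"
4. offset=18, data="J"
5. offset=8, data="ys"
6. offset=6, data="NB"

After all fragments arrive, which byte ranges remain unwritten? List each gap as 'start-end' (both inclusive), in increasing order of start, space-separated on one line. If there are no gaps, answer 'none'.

Fragment 1: offset=0 len=2
Fragment 2: offset=15 len=3
Fragment 3: offset=2 len=4
Fragment 4: offset=18 len=1
Fragment 5: offset=8 len=2
Fragment 6: offset=6 len=2
Gaps: 10-14

Answer: 10-14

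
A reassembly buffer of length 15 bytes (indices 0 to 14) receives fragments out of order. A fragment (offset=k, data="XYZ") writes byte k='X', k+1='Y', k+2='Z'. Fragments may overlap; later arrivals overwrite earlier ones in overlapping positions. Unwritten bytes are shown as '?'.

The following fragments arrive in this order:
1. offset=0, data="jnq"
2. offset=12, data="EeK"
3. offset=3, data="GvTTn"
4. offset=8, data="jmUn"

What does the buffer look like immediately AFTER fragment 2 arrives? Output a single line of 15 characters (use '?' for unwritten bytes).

Answer: jnq?????????EeK

Derivation:
Fragment 1: offset=0 data="jnq" -> buffer=jnq????????????
Fragment 2: offset=12 data="EeK" -> buffer=jnq?????????EeK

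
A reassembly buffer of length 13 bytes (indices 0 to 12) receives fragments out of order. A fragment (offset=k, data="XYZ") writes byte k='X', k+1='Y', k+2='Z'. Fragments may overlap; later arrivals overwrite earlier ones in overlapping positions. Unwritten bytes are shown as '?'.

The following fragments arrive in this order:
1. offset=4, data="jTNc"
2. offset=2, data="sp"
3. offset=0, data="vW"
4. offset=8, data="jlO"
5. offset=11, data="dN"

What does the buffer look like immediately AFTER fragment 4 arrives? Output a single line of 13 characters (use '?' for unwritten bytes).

Fragment 1: offset=4 data="jTNc" -> buffer=????jTNc?????
Fragment 2: offset=2 data="sp" -> buffer=??spjTNc?????
Fragment 3: offset=0 data="vW" -> buffer=vWspjTNc?????
Fragment 4: offset=8 data="jlO" -> buffer=vWspjTNcjlO??

Answer: vWspjTNcjlO??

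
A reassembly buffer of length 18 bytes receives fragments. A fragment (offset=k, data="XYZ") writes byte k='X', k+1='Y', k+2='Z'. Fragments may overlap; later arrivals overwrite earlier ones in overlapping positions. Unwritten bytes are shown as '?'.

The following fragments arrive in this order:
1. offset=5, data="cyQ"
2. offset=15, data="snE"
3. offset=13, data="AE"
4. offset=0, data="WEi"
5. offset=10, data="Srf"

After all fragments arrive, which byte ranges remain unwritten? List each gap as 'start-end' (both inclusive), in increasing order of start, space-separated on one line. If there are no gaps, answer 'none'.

Answer: 3-4 8-9

Derivation:
Fragment 1: offset=5 len=3
Fragment 2: offset=15 len=3
Fragment 3: offset=13 len=2
Fragment 4: offset=0 len=3
Fragment 5: offset=10 len=3
Gaps: 3-4 8-9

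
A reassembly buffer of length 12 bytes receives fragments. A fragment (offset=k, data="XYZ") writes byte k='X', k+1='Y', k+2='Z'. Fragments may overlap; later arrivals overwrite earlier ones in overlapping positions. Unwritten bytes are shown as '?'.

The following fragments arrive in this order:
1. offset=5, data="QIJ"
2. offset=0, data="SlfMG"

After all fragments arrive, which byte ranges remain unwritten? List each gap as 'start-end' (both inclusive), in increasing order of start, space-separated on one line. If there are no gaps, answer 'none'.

Answer: 8-11

Derivation:
Fragment 1: offset=5 len=3
Fragment 2: offset=0 len=5
Gaps: 8-11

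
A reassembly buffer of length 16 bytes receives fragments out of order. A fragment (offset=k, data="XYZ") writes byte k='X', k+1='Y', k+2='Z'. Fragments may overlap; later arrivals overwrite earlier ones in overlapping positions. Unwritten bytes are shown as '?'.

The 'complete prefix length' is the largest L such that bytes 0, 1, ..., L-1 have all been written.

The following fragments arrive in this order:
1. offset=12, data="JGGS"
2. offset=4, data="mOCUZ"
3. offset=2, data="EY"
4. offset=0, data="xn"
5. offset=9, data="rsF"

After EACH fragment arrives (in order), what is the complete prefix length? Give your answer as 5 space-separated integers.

Fragment 1: offset=12 data="JGGS" -> buffer=????????????JGGS -> prefix_len=0
Fragment 2: offset=4 data="mOCUZ" -> buffer=????mOCUZ???JGGS -> prefix_len=0
Fragment 3: offset=2 data="EY" -> buffer=??EYmOCUZ???JGGS -> prefix_len=0
Fragment 4: offset=0 data="xn" -> buffer=xnEYmOCUZ???JGGS -> prefix_len=9
Fragment 5: offset=9 data="rsF" -> buffer=xnEYmOCUZrsFJGGS -> prefix_len=16

Answer: 0 0 0 9 16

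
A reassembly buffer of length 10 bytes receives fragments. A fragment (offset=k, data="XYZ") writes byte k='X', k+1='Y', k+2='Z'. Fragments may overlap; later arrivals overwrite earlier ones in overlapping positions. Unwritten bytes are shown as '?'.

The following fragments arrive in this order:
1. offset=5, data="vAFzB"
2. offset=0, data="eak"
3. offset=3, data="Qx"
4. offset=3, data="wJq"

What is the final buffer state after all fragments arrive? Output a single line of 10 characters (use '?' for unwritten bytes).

Answer: eakwJqAFzB

Derivation:
Fragment 1: offset=5 data="vAFzB" -> buffer=?????vAFzB
Fragment 2: offset=0 data="eak" -> buffer=eak??vAFzB
Fragment 3: offset=3 data="Qx" -> buffer=eakQxvAFzB
Fragment 4: offset=3 data="wJq" -> buffer=eakwJqAFzB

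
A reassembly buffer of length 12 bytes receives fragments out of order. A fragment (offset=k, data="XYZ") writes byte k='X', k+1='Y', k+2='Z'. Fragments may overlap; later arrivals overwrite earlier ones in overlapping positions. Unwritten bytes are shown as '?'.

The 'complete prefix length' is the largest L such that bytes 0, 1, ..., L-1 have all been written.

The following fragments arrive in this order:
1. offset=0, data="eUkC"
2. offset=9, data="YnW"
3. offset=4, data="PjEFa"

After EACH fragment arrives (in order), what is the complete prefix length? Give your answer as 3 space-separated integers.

Fragment 1: offset=0 data="eUkC" -> buffer=eUkC???????? -> prefix_len=4
Fragment 2: offset=9 data="YnW" -> buffer=eUkC?????YnW -> prefix_len=4
Fragment 3: offset=4 data="PjEFa" -> buffer=eUkCPjEFaYnW -> prefix_len=12

Answer: 4 4 12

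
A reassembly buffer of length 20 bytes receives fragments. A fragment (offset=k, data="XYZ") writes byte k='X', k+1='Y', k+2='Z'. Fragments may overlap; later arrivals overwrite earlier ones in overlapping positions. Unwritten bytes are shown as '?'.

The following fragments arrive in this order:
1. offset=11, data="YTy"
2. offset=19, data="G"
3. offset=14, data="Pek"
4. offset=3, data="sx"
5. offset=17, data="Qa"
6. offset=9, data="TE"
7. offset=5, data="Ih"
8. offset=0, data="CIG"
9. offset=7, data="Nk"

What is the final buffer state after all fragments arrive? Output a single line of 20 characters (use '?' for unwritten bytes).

Answer: CIGsxIhNkTEYTyPekQaG

Derivation:
Fragment 1: offset=11 data="YTy" -> buffer=???????????YTy??????
Fragment 2: offset=19 data="G" -> buffer=???????????YTy?????G
Fragment 3: offset=14 data="Pek" -> buffer=???????????YTyPek??G
Fragment 4: offset=3 data="sx" -> buffer=???sx??????YTyPek??G
Fragment 5: offset=17 data="Qa" -> buffer=???sx??????YTyPekQaG
Fragment 6: offset=9 data="TE" -> buffer=???sx????TEYTyPekQaG
Fragment 7: offset=5 data="Ih" -> buffer=???sxIh??TEYTyPekQaG
Fragment 8: offset=0 data="CIG" -> buffer=CIGsxIh??TEYTyPekQaG
Fragment 9: offset=7 data="Nk" -> buffer=CIGsxIhNkTEYTyPekQaG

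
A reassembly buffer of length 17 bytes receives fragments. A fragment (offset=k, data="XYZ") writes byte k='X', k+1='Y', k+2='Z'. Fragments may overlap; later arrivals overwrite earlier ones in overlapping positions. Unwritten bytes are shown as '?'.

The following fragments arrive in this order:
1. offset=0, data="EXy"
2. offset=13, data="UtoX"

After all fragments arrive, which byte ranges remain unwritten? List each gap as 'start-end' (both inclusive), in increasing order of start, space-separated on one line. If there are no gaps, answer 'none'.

Fragment 1: offset=0 len=3
Fragment 2: offset=13 len=4
Gaps: 3-12

Answer: 3-12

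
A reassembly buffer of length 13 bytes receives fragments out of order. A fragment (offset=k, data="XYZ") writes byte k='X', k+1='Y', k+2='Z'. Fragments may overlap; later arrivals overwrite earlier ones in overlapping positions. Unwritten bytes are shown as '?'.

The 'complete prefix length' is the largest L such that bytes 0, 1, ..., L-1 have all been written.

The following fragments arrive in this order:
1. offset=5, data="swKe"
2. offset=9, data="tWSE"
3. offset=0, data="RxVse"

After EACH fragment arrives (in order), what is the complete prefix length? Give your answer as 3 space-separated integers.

Fragment 1: offset=5 data="swKe" -> buffer=?????swKe???? -> prefix_len=0
Fragment 2: offset=9 data="tWSE" -> buffer=?????swKetWSE -> prefix_len=0
Fragment 3: offset=0 data="RxVse" -> buffer=RxVseswKetWSE -> prefix_len=13

Answer: 0 0 13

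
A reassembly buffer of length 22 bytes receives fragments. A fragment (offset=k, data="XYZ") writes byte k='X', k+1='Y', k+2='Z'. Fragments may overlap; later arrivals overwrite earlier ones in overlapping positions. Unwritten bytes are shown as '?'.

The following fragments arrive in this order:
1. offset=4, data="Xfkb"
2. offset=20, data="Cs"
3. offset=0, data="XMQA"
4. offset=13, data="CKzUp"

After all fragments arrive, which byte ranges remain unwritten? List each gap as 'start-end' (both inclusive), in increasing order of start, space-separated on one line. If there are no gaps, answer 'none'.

Answer: 8-12 18-19

Derivation:
Fragment 1: offset=4 len=4
Fragment 2: offset=20 len=2
Fragment 3: offset=0 len=4
Fragment 4: offset=13 len=5
Gaps: 8-12 18-19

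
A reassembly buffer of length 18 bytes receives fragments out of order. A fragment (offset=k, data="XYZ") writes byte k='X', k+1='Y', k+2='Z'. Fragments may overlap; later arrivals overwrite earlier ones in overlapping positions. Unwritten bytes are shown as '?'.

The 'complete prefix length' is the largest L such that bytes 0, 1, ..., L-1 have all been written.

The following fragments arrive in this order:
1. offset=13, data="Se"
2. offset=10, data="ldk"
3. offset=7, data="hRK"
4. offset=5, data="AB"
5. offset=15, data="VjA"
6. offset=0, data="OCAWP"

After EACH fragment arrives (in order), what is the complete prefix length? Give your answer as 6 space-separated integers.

Fragment 1: offset=13 data="Se" -> buffer=?????????????Se??? -> prefix_len=0
Fragment 2: offset=10 data="ldk" -> buffer=??????????ldkSe??? -> prefix_len=0
Fragment 3: offset=7 data="hRK" -> buffer=???????hRKldkSe??? -> prefix_len=0
Fragment 4: offset=5 data="AB" -> buffer=?????ABhRKldkSe??? -> prefix_len=0
Fragment 5: offset=15 data="VjA" -> buffer=?????ABhRKldkSeVjA -> prefix_len=0
Fragment 6: offset=0 data="OCAWP" -> buffer=OCAWPABhRKldkSeVjA -> prefix_len=18

Answer: 0 0 0 0 0 18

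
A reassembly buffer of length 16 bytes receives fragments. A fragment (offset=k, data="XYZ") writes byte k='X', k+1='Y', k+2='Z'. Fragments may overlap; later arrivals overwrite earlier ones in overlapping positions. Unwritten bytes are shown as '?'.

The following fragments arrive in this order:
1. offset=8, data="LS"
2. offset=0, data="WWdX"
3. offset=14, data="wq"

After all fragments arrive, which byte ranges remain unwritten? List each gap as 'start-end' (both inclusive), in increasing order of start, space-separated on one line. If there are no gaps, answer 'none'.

Answer: 4-7 10-13

Derivation:
Fragment 1: offset=8 len=2
Fragment 2: offset=0 len=4
Fragment 3: offset=14 len=2
Gaps: 4-7 10-13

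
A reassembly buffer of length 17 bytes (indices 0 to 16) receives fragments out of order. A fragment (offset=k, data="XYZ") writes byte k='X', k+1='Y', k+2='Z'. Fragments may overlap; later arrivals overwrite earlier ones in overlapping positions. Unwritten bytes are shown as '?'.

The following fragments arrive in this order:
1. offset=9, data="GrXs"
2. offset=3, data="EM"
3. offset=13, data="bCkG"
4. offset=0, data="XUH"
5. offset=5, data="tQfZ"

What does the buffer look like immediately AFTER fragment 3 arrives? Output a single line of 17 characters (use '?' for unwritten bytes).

Fragment 1: offset=9 data="GrXs" -> buffer=?????????GrXs????
Fragment 2: offset=3 data="EM" -> buffer=???EM????GrXs????
Fragment 3: offset=13 data="bCkG" -> buffer=???EM????GrXsbCkG

Answer: ???EM????GrXsbCkG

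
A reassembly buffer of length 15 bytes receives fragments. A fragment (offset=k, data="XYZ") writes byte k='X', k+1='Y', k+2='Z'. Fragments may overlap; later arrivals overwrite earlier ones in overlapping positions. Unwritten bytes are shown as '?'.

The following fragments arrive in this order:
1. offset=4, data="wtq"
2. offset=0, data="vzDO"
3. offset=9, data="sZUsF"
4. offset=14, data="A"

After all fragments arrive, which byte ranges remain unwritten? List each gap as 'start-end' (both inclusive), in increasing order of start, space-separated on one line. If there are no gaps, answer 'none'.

Fragment 1: offset=4 len=3
Fragment 2: offset=0 len=4
Fragment 3: offset=9 len=5
Fragment 4: offset=14 len=1
Gaps: 7-8

Answer: 7-8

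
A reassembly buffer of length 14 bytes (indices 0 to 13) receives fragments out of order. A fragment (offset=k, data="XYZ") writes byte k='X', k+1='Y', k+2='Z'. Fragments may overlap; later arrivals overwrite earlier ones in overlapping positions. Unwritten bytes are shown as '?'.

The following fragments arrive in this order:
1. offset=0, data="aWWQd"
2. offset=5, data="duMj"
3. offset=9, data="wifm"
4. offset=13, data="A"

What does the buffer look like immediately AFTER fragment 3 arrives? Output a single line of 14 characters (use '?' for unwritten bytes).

Fragment 1: offset=0 data="aWWQd" -> buffer=aWWQd?????????
Fragment 2: offset=5 data="duMj" -> buffer=aWWQdduMj?????
Fragment 3: offset=9 data="wifm" -> buffer=aWWQdduMjwifm?

Answer: aWWQdduMjwifm?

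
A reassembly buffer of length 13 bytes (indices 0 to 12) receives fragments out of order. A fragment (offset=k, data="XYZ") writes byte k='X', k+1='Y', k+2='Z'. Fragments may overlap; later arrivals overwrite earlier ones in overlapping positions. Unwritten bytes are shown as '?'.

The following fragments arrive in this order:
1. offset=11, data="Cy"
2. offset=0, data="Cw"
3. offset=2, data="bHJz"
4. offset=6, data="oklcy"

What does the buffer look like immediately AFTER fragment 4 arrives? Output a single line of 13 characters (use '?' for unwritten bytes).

Answer: CwbHJzoklcyCy

Derivation:
Fragment 1: offset=11 data="Cy" -> buffer=???????????Cy
Fragment 2: offset=0 data="Cw" -> buffer=Cw?????????Cy
Fragment 3: offset=2 data="bHJz" -> buffer=CwbHJz?????Cy
Fragment 4: offset=6 data="oklcy" -> buffer=CwbHJzoklcyCy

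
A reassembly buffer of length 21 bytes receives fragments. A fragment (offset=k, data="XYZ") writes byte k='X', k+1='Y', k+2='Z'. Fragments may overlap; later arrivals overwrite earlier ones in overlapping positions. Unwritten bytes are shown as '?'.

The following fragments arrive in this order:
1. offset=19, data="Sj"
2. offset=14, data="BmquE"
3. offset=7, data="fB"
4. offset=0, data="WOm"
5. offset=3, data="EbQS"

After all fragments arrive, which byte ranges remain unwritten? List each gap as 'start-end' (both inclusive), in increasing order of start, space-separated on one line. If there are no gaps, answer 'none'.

Fragment 1: offset=19 len=2
Fragment 2: offset=14 len=5
Fragment 3: offset=7 len=2
Fragment 4: offset=0 len=3
Fragment 5: offset=3 len=4
Gaps: 9-13

Answer: 9-13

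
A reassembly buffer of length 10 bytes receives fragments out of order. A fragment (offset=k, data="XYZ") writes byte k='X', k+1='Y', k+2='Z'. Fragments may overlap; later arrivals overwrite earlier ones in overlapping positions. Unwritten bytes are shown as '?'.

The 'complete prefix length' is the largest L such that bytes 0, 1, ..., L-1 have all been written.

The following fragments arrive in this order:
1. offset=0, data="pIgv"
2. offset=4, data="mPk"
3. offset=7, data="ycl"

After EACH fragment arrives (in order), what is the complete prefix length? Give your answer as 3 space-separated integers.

Answer: 4 7 10

Derivation:
Fragment 1: offset=0 data="pIgv" -> buffer=pIgv?????? -> prefix_len=4
Fragment 2: offset=4 data="mPk" -> buffer=pIgvmPk??? -> prefix_len=7
Fragment 3: offset=7 data="ycl" -> buffer=pIgvmPkycl -> prefix_len=10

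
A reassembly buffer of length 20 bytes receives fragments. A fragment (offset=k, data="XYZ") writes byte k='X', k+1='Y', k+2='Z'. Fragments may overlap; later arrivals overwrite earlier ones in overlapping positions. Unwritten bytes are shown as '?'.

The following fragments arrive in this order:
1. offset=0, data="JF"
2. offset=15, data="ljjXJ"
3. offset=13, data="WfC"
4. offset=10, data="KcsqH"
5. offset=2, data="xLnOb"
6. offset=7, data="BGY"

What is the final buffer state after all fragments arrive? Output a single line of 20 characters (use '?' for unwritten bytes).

Answer: JFxLnObBGYKcsqHCjjXJ

Derivation:
Fragment 1: offset=0 data="JF" -> buffer=JF??????????????????
Fragment 2: offset=15 data="ljjXJ" -> buffer=JF?????????????ljjXJ
Fragment 3: offset=13 data="WfC" -> buffer=JF???????????WfCjjXJ
Fragment 4: offset=10 data="KcsqH" -> buffer=JF????????KcsqHCjjXJ
Fragment 5: offset=2 data="xLnOb" -> buffer=JFxLnOb???KcsqHCjjXJ
Fragment 6: offset=7 data="BGY" -> buffer=JFxLnObBGYKcsqHCjjXJ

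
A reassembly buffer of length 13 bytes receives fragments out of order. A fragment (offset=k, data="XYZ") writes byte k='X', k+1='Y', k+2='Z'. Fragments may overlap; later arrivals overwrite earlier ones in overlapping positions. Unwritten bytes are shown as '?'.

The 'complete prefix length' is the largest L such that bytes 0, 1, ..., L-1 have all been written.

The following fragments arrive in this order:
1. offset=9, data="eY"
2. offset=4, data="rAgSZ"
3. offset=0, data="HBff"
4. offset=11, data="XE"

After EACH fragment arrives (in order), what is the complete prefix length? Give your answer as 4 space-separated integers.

Fragment 1: offset=9 data="eY" -> buffer=?????????eY?? -> prefix_len=0
Fragment 2: offset=4 data="rAgSZ" -> buffer=????rAgSZeY?? -> prefix_len=0
Fragment 3: offset=0 data="HBff" -> buffer=HBffrAgSZeY?? -> prefix_len=11
Fragment 4: offset=11 data="XE" -> buffer=HBffrAgSZeYXE -> prefix_len=13

Answer: 0 0 11 13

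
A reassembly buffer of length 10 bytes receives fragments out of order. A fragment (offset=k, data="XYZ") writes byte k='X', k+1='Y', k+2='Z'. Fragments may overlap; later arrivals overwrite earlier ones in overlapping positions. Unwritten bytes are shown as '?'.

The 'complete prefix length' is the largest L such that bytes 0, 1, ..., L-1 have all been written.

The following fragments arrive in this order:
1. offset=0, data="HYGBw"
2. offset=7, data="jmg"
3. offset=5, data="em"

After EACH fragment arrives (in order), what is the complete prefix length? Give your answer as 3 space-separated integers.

Fragment 1: offset=0 data="HYGBw" -> buffer=HYGBw????? -> prefix_len=5
Fragment 2: offset=7 data="jmg" -> buffer=HYGBw??jmg -> prefix_len=5
Fragment 3: offset=5 data="em" -> buffer=HYGBwemjmg -> prefix_len=10

Answer: 5 5 10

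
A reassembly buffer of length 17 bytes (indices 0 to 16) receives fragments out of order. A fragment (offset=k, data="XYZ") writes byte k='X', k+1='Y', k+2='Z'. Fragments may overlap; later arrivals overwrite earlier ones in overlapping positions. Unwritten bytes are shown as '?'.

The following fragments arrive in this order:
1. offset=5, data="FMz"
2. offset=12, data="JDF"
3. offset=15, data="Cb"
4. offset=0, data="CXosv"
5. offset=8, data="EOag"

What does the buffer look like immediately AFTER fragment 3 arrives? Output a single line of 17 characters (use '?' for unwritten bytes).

Answer: ?????FMz????JDFCb

Derivation:
Fragment 1: offset=5 data="FMz" -> buffer=?????FMz?????????
Fragment 2: offset=12 data="JDF" -> buffer=?????FMz????JDF??
Fragment 3: offset=15 data="Cb" -> buffer=?????FMz????JDFCb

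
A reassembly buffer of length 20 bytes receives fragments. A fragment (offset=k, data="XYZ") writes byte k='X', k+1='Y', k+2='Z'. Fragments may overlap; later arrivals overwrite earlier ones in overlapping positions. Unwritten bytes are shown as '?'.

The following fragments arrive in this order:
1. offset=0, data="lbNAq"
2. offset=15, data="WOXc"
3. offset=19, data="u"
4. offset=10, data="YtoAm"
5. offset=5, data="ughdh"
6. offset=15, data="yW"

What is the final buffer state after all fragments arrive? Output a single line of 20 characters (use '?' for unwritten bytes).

Answer: lbNAqughdhYtoAmyWXcu

Derivation:
Fragment 1: offset=0 data="lbNAq" -> buffer=lbNAq???????????????
Fragment 2: offset=15 data="WOXc" -> buffer=lbNAq??????????WOXc?
Fragment 3: offset=19 data="u" -> buffer=lbNAq??????????WOXcu
Fragment 4: offset=10 data="YtoAm" -> buffer=lbNAq?????YtoAmWOXcu
Fragment 5: offset=5 data="ughdh" -> buffer=lbNAqughdhYtoAmWOXcu
Fragment 6: offset=15 data="yW" -> buffer=lbNAqughdhYtoAmyWXcu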